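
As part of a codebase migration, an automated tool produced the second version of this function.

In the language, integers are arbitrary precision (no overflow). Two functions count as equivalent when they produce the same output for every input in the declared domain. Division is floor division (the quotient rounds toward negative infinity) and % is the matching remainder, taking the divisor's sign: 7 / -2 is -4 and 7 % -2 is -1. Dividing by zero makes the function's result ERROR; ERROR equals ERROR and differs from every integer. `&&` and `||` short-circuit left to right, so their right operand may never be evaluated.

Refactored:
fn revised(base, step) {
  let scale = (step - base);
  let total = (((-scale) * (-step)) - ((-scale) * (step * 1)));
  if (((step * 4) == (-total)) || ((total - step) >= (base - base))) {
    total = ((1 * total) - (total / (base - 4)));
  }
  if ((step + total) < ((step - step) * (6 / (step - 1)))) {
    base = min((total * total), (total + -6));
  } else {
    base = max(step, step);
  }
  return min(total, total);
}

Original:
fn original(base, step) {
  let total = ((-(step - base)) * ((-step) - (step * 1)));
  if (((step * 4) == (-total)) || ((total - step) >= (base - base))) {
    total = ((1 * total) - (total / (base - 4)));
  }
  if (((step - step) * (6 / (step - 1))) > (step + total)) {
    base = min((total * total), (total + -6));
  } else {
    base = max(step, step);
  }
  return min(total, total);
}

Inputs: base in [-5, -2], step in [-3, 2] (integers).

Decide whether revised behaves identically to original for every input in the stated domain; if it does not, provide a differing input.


This is a faithful refactor — local variable names differ; comparison usage differs; arithmetic usage differs; statement counts differ, but the computed results match everywhere.
Spot check at base=-2, step=-1 — original: total=-2, then (((step * 4) == (-total)) || ((total - step) >= (base - base))) is false, then (((step - step) * (6 / (step - 1))) > (step + total)) is true, then base=-8, then returns -2. revised: scale=1, then total=-2, then (((step * 4) == (-total)) || ((total - step) >= (base - base))) is false, then ((step + total) < ((step - step) * (6 / (step - 1)))) is true, then base=-8, then returns -2. Both give -2.
Checked all 24 inputs in the declared domain: the outputs agree on every one.
verdict: equivalent


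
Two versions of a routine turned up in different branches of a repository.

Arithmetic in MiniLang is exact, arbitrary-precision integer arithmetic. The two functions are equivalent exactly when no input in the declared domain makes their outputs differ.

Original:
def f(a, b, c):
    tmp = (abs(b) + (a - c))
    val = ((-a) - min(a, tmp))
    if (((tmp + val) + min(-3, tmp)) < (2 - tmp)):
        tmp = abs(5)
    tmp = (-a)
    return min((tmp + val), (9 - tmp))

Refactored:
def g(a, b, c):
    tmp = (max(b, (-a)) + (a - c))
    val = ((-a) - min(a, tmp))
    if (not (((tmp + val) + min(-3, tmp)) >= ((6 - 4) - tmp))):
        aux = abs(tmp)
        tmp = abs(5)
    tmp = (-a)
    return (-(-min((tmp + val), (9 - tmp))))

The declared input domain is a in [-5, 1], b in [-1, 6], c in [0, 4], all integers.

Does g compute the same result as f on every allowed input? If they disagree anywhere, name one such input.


There is a counterexample at a=-2, b=-1, c=2: 7 on one side, 6 on the other.
f: tmp becomes -3; next val becomes 5; next (((tmp + val) + min(-3, tmp)) < (2 - tmp)) evaluates to true; next tmp becomes 5; next tmp becomes 2; next final value 7
g: tmp becomes -2; next val becomes 4; next (not (((tmp + val) + min(-3, tmp)) >= ((6 - 4) - tmp))) evaluates to true; next aux becomes 2; next tmp becomes 5; next tmp becomes 2; next final value 6
verdict: not equivalent; witness: a=-2, b=-1, c=2


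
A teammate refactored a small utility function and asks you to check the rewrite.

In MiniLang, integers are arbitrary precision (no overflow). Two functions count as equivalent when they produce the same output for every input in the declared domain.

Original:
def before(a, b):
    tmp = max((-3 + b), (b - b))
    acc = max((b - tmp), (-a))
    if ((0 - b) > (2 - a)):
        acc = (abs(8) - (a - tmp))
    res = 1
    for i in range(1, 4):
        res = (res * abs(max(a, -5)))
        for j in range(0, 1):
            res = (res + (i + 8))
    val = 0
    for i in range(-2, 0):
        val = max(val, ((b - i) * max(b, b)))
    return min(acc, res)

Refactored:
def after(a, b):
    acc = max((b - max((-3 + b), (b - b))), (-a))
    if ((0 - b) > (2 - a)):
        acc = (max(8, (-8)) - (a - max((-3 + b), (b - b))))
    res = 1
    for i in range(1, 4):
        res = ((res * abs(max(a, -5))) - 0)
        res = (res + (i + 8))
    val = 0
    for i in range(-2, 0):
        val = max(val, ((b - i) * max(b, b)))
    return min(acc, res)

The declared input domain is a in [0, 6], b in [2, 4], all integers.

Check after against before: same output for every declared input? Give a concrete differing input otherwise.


Equivalent — the differences include constant usage differs; also local variable names differ; also arithmetic usage differs; also min/max/abs usage differs; also loop structure differs; also statement counts differ, yet no declared input distinguishes the two.
As a probe, take a=3, b=2: before runs tmp becomes 0; next acc becomes 2; next ((0 - b) > (2 - a)) evaluates to false; next res becomes 1; next at i=1:; next res becomes 3; next at j=0:; next res becomes 12; next at i=2:; next res becomes 36; next at j=0:; next res becomes 46; next at i=3:; next res becomes 138; next at j=0:; next res becomes 149; next val becomes 0; next at i=-2:; next val becomes 8; next at i=-1:; next val becomes 8; next final value 2; after runs acc becomes 2; next ((0 - b) > (2 - a)) evaluates to false; next res becomes 1; next at i=1:; next res becomes 3; next res becomes 12; next at i=2:; next res becomes 36; next res becomes 46; next at i=3:; next res becomes 138; next res becomes 149; next val becomes 0; next at i=-2:; next val becomes 8; next at i=-1:; next val becomes 8; next final value 2; both end at 2.
An exhaustive pass over the 21 declared inputs shows identical outputs.
verdict: equivalent


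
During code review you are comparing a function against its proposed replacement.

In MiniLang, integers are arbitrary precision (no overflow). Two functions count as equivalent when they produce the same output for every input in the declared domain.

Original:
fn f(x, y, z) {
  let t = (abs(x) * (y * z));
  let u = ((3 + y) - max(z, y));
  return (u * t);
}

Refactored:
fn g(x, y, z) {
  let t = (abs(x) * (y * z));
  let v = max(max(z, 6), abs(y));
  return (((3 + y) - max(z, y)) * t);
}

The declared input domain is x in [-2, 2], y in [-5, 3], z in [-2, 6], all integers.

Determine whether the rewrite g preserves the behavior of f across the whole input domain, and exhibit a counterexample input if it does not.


Reading the diff, among the changes: min/max/abs usage differs, local variable names differ, constant usage differs.
One worked example (x=1, y=-2, z=3) — f: t = -6; u = -2; return 12; g: t = -6; v = 6; return 12; agreement on 12.
An exhaustive pass over the 405 declared inputs shows identical outputs.
verdict: equivalent


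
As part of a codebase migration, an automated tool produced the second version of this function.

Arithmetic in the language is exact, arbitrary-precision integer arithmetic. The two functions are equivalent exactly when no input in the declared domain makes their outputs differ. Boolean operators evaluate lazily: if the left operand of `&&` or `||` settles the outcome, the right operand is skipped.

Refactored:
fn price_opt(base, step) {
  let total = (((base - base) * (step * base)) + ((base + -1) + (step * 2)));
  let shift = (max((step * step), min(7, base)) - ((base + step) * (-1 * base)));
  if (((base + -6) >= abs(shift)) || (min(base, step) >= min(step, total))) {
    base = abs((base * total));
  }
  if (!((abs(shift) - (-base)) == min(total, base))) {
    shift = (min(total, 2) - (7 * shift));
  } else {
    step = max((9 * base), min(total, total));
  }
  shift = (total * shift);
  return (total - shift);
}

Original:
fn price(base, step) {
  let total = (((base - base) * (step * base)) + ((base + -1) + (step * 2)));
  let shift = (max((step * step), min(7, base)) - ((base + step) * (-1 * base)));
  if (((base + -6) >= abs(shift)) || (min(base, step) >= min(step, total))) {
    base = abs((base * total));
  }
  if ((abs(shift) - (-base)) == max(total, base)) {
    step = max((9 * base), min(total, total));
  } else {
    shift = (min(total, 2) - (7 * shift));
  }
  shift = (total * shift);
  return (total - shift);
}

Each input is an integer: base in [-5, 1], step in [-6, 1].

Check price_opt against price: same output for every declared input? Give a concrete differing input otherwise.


Try base=0, step=0.
price: total := -1 | shift := 0 | (((base + -6) >= abs(shift)) || (min(base, step) >= min(step, total))): true | base := 0 | ((abs(shift) - (-base)) == max(total, base)): true | step := 0 | shift := 0 | result -1
price_opt: total := -1 | shift := 0 | (((base + -6) >= abs(shift)) || (min(base, step) >= min(step, total))): true | base := 0 | (!((abs(shift) - (-base)) == min(total, base))): true | shift := -1 | shift := 1 | result -2
-1 vs -2 — the two versions disagree here.
verdict: not equivalent; witness: base=0, step=0


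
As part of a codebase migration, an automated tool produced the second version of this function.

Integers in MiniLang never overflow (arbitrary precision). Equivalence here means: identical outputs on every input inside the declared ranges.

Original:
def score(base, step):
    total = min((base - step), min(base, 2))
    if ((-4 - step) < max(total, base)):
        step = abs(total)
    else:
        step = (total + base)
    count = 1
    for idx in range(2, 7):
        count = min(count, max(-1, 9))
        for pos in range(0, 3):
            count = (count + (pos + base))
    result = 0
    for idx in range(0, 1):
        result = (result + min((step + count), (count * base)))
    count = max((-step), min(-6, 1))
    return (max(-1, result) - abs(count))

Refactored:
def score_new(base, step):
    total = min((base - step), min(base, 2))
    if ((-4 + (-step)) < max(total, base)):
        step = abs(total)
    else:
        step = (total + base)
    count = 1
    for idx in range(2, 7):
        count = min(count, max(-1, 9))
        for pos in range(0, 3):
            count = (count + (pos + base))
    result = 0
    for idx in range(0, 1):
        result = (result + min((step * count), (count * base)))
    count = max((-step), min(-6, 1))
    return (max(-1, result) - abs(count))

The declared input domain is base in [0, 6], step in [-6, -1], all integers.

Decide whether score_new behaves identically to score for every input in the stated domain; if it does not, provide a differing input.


The rewrite breaks on base=2, step=-6, where the results are 18 and 32.
score: total becomes 2; next ((-4 - step) < max(total, base)) evaluates to false; next step becomes 4; next count becomes 1; next at idx=2:; next count becomes 1; next at pos=0:; next count becomes 3; next at pos=1:; next count becomes 6; next at pos=2:; next count becomes 10; next at idx=3:; next count becomes 9; next at pos=0:; next count becomes 11; next at pos=1:; next count becomes 14; next at pos=2:; next count becomes 18; next at idx=4:; next count becomes 9; next at pos=0:; next count becomes 11; next at pos=1:; next count becomes 14; next at pos=2:; next count becomes 18; next at idx=5:; next count becomes 9; next at pos=0:; next count becomes 11; next at pos=1:; next count becomes 14; next at pos=2:; next count becomes 18; next at idx=6:; next count becomes 9; next at pos=0:; next count becomes 11; next at pos=1:; next count becomes 14; next at pos=2:; next count becomes 18; next result becomes 0; next at idx=0:; next result becomes 22; next count becomes -4; next final value 18
score_new: total becomes 2; next ((-4 + (-step)) < max(total, base)) evaluates to false; next step becomes 4; next count becomes 1; next at idx=2:; next count becomes 1; next at pos=0:; next count becomes 3; next at pos=1:; next count becomes 6; next at pos=2:; next count becomes 10; next at idx=3:; next count becomes 9; next at pos=0:; next count becomes 11; next at pos=1:; next count becomes 14; next at pos=2:; next count becomes 18; next at idx=4:; next count becomes 9; next at pos=0:; next count becomes 11; next at pos=1:; next count becomes 14; next at pos=2:; next count becomes 18; next at idx=5:; next count becomes 9; next at pos=0:; next count becomes 11; next at pos=1:; next count becomes 14; next at pos=2:; next count becomes 18; next at idx=6:; next count becomes 9; next at pos=0:; next count becomes 11; next at pos=1:; next count becomes 14; next at pos=2:; next count becomes 18; next result becomes 0; next at idx=0:; next result becomes 36; next count becomes -4; next final value 32
verdict: not equivalent; witness: base=2, step=-6


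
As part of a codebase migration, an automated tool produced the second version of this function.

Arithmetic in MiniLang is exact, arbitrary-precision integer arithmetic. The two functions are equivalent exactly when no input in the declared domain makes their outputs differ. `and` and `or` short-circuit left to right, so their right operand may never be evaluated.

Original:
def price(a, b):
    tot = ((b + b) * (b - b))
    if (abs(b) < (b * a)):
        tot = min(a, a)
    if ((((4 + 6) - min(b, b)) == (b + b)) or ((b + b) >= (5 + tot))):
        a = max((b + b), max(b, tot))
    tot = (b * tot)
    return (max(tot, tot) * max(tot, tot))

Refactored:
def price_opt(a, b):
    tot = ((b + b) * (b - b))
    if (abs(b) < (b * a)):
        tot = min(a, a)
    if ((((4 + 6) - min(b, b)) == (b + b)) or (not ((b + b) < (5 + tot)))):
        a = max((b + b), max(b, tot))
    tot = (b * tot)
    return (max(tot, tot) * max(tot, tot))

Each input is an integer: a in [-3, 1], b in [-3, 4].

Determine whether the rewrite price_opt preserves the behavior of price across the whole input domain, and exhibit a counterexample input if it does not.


Although comparison usage differs; boolean connective usage differs, 40/40 inputs agree.
verdict: equivalent


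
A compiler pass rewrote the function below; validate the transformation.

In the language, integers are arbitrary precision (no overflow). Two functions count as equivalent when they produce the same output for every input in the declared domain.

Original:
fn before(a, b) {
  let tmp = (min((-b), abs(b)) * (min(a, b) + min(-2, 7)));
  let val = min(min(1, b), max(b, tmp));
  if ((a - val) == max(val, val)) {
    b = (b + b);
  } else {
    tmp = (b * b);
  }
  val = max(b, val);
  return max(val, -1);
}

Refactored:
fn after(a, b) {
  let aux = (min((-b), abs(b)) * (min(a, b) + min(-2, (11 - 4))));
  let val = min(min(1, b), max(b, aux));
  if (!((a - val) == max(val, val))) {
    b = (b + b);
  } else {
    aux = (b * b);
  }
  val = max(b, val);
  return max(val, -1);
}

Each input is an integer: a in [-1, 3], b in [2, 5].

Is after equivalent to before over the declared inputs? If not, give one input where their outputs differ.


The rewrite breaks on a=-1, b=2, where the results are 2 and 4.
before: tmp := 6 | val := 1 | ((a - val) == max(val, val)): false | tmp := 4 | val := 2 | result 2
after: aux := 6 | val := 1 | (!((a - val) == max(val, val))): true | b := 4 | val := 4 | result 4
verdict: not equivalent; witness: a=-1, b=2


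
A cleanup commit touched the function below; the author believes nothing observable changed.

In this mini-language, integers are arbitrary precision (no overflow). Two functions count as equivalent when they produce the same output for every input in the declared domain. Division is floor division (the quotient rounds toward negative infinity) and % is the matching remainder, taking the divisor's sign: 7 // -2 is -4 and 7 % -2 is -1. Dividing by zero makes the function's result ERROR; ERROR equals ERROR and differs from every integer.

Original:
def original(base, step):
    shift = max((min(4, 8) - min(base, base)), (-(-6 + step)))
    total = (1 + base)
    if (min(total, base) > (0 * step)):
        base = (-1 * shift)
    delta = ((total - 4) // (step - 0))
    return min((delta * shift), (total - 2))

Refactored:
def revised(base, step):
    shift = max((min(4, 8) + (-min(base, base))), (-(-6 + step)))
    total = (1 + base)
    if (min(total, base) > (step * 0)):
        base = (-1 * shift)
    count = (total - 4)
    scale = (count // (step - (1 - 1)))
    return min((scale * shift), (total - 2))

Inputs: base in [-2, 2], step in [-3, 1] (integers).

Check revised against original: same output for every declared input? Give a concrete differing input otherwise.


Reading the diff, among the changes: local variable names differ; also statement counts differ; also constant usage differs; also arithmetic usage differs.
Tracing base=-1, step=-3: original: shift := 9 | total := 0 | (min(total, base) > (0 * step)): false | delta := 1 | result -2 | revised: shift := 9 | total := 0 | (min(total, base) > (step * 0)): false | count := -4 | scale := 1 | result -2 — matching result -2.
Every one of the 25 inputs gives matching results.
verdict: equivalent


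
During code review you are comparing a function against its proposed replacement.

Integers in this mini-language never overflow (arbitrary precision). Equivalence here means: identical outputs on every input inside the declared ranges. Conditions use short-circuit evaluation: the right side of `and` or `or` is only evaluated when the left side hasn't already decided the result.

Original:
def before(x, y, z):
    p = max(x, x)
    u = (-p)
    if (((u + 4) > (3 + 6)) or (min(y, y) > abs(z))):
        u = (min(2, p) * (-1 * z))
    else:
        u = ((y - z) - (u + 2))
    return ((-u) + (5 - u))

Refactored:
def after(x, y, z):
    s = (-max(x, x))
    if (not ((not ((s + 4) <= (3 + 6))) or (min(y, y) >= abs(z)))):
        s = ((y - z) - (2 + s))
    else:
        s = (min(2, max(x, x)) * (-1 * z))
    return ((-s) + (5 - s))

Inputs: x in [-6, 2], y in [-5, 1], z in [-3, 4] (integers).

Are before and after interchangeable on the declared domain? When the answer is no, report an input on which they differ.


There is a counterexample at x=-5, y=0, z=0: 19 on one side, 5 on the other.
before: p becomes -5; next u becomes 5; next (((u + 4) > (3 + 6)) or (min(y, y) > abs(z))) evaluates to false; next u becomes -7; next final value 19
after: s becomes 5; next (not ((not ((s + 4) <= (3 + 6))) or (min(y, y) >= abs(z)))) evaluates to false; next s becomes 0; next final value 5
verdict: not equivalent; witness: x=-5, y=0, z=0


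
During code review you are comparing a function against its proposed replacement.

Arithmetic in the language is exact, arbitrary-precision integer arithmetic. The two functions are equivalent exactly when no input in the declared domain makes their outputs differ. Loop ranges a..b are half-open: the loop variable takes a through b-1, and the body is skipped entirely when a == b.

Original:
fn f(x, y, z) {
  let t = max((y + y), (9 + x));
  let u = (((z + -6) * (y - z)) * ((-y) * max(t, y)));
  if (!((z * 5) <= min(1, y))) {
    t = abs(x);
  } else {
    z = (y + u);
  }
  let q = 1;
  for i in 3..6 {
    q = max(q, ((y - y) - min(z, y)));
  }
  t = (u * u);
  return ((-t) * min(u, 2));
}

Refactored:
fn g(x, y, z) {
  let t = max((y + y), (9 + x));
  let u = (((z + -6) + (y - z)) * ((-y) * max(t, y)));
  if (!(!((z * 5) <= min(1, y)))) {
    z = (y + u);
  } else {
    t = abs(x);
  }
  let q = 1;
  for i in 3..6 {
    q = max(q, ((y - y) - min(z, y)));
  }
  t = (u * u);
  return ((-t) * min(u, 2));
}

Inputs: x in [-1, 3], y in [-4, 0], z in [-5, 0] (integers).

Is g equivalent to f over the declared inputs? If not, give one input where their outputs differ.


Try x=-1, y=-4, z=-5.
f: t = 8; u = -352; (!((z * 5) <= min(1, y))) -> false; z = -356; q = 1; [i=3]; q = 356; [i=4]; q = 356; [i=5]; q = 356; t = 123904; return 43614208
g: t = 8; u = -320; (!(!((z * 5) <= min(1, y)))) -> true; z = -324; q = 1; [i=3]; q = 324; [i=4]; q = 324; [i=5]; q = 324; t = 102400; return 32768000
43614208 vs 32768000 — the two versions disagree here.
verdict: not equivalent; witness: x=-1, y=-4, z=-5


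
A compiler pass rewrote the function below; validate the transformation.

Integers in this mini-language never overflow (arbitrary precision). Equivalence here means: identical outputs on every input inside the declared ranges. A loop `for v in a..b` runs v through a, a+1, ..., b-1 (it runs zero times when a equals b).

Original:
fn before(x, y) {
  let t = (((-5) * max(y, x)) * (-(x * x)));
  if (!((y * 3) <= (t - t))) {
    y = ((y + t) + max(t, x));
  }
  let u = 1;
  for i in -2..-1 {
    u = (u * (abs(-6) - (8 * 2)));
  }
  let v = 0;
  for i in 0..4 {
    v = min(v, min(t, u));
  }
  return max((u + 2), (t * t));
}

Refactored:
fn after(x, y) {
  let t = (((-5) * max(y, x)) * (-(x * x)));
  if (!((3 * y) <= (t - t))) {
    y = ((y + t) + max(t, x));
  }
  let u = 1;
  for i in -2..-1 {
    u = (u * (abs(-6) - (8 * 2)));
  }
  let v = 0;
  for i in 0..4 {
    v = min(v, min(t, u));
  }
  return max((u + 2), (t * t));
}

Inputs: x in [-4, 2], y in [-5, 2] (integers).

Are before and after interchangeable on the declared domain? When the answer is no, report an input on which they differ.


Comparing the listings, the differences include: same computation, different form.
One worked example (x=-4, y=-3) — before: t := -240 | (!((y * 3) <= (t - t))): false | u := 1 | iter i=-2: | u := -10 | v := 0 | iter i=0: | v := -240 | iter i=1: | v := -240 | iter i=2: | v := -240 | iter i=3: | v := -240 | result 57600; after: t := -240 | (!((3 * y) <= (t - t))): false | u := 1 | iter i=-2: | u := -10 | v := 0 | iter i=0: | v := -240 | iter i=1: | v := -240 | iter i=2: | v := -240 | iter i=3: | v := -240 | result 57600; agreement on 57600.
Across all 56 domain points the two functions coincide.
verdict: equivalent


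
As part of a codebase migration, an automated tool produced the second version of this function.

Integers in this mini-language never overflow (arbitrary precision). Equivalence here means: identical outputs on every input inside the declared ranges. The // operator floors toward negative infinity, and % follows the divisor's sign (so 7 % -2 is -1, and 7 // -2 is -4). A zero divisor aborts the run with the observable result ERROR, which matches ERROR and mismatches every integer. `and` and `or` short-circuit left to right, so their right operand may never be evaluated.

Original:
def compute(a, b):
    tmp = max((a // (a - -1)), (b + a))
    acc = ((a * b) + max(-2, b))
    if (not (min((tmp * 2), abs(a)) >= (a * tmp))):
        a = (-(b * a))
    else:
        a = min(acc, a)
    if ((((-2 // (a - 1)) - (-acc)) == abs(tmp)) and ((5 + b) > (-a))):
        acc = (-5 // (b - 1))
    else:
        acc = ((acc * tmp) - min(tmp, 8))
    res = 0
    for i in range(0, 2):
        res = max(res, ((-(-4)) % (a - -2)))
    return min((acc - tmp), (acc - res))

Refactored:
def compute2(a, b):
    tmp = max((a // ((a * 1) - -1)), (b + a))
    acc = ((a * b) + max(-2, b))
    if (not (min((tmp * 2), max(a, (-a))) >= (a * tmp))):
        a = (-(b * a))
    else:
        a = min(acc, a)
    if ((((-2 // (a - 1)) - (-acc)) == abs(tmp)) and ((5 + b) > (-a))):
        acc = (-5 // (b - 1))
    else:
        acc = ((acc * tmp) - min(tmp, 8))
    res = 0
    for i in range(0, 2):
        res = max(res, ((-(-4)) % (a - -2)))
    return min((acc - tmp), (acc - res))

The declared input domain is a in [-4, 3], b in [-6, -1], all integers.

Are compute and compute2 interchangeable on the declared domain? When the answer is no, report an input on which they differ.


This is a faithful refactor — min/max/abs usage differs, and constant usage differs, and arithmetic usage differs, but the computed results match everywhere.
Tracing a=-4, b=-4: compute: tmp becomes 1; next acc becomes 14; next (not (min((tmp * 2), abs(a)) >= (a * tmp))) evaluates to false; next a becomes -4; next ((((-2 // (a - 1)) - (-acc)) == abs(tmp)) and ((5 + b) > (-a))) evaluates to false; next acc becomes 13; next res becomes 0; next at i=0:; next res becomes 0; next at i=1:; next res becomes 0; next final value 12 | compute2: tmp becomes 1; next acc becomes 14; next (not (min((tmp * 2), max(a, (-a))) >= (a * tmp))) evaluates to false; next a becomes -4; next ((((-2 // (a - 1)) - (-acc)) == abs(tmp)) and ((5 + b) > (-a))) evaluates to false; next acc becomes 13; next res becomes 0; next at i=0:; next res becomes 0; next at i=1:; next res becomes 0; next final value 12 — matching result 12.
Sweeping the whole domain (48 inputs) finds no disagreement.
verdict: equivalent


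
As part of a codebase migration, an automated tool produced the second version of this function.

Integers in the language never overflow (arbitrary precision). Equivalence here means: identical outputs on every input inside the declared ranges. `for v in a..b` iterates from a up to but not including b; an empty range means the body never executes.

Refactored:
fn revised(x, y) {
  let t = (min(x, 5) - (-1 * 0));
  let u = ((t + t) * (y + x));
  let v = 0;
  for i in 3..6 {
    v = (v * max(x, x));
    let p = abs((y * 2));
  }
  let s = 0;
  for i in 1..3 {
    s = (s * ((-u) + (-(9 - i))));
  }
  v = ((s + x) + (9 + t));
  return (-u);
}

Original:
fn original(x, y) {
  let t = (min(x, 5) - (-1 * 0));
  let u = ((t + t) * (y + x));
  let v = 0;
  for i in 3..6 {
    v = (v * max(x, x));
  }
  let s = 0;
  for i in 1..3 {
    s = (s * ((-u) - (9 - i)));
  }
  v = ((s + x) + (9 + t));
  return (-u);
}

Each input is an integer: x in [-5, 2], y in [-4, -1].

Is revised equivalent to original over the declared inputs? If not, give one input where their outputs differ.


This is a faithful refactor — min/max/abs usage differs; also local variable names differ; also arithmetic usage differs; also statement counts differ; also constant usage differs, but the computed results match everywhere.
Spot check at x=0, y=-4 — original: t := 0 | u := 0 | v := 0 | iter i=3: | v := 0 | iter i=4: | v := 0 | iter i=5: | v := 0 | s := 0 | iter i=1: | s := 0 | iter i=2: | s := 0 | v := 9 | result 0. revised: t := 0 | u := 0 | v := 0 | iter i=3: | v := 0 | p := 8 | iter i=4: | v := 0 | p := 8 | iter i=5: | v := 0 | p := 8 | s := 0 | iter i=1: | s := 0 | iter i=2: | s := 0 | v := 9 | result 0. Both give 0.
Across all 32 domain points the two functions coincide.
verdict: equivalent


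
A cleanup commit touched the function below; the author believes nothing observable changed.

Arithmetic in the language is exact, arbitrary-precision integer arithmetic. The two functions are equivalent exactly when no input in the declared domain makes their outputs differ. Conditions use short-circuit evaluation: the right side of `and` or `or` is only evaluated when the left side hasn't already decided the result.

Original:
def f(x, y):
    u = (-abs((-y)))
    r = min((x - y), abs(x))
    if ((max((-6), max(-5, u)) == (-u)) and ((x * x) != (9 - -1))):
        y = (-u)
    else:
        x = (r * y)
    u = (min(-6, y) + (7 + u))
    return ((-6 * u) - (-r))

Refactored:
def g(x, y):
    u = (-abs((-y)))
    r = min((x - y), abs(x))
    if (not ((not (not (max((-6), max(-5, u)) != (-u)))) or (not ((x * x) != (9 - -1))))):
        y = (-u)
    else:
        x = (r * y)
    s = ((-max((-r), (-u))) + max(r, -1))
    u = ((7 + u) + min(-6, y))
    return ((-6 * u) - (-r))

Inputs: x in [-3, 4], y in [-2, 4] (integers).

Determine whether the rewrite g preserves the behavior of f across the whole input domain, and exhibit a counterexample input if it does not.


The two are interchangeable: statement counts differ; arithmetic usage differs; constant usage differs; boolean connective usage differs; local variable names differ; comparison usage differs; min/max/abs usage differs, and every declared input agrees.
As a probe, take x=2, y=-2: f runs u becomes -2; next r becomes 2; next ((max((-6), max(-5, u)) == (-u)) and ((x * x) != (9 - -1))) evaluates to false; next x becomes -4; next u becomes -1; next final value 8; g runs u becomes -2; next r becomes 2; next (not ((not (not (max((-6), max(-5, u)) != (-u)))) or (not ((x * x) != (9 - -1))))) evaluates to false; next x becomes -4; next s becomes 0; next u becomes -1; next final value 8; both end at 8.
Checked all 56 inputs in the declared domain: the outputs agree on every one.
verdict: equivalent


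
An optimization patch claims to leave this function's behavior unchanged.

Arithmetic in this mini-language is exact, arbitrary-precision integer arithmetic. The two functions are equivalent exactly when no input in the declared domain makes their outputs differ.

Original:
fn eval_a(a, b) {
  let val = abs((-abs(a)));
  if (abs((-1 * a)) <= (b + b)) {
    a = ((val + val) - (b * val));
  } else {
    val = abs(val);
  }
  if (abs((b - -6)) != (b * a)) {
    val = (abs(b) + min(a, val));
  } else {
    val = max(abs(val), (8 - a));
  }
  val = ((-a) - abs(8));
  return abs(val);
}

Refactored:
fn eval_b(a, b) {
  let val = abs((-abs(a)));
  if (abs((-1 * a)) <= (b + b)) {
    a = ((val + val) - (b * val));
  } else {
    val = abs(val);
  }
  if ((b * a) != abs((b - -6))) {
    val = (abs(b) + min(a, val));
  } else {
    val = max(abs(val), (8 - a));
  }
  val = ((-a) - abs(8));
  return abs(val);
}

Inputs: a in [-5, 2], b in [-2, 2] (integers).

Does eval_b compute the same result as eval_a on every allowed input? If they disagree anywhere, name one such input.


The two are interchangeable: same computation, different form, and every declared input agrees.
One worked example (a=-4, b=-1) — eval_a: val = 4; (abs((-1 * a)) <= (b + b)) -> false; val = 4; (abs((b - -6)) != (b * a)) -> true; val = -3; val = -4; return 4; eval_b: val = 4; (abs((-1 * a)) <= (b + b)) -> false; val = 4; ((b * a) != abs((b - -6))) -> true; val = -3; val = -4; return 4; agreement on 4.
An exhaustive pass over the 40 declared inputs shows identical outputs.
verdict: equivalent


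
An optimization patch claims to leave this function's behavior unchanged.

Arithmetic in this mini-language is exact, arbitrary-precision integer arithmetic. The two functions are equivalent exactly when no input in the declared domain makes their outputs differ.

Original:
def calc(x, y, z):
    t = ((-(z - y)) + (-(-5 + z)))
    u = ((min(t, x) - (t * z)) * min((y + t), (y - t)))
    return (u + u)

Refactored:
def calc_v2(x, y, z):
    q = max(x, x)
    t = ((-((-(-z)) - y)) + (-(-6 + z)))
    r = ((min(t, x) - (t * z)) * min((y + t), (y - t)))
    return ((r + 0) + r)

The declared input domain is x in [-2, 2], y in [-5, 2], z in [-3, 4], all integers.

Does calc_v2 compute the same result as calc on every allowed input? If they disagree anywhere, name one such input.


Run the pair on x=-2, y=-5, z=-3.
calc: t becomes 6; next u becomes -176; next final value -352
calc_v2: q becomes -2; next t becomes 7; next r becomes -228; next final value -456
-352 against -456: the behavior changed.
verdict: not equivalent; witness: x=-2, y=-5, z=-3


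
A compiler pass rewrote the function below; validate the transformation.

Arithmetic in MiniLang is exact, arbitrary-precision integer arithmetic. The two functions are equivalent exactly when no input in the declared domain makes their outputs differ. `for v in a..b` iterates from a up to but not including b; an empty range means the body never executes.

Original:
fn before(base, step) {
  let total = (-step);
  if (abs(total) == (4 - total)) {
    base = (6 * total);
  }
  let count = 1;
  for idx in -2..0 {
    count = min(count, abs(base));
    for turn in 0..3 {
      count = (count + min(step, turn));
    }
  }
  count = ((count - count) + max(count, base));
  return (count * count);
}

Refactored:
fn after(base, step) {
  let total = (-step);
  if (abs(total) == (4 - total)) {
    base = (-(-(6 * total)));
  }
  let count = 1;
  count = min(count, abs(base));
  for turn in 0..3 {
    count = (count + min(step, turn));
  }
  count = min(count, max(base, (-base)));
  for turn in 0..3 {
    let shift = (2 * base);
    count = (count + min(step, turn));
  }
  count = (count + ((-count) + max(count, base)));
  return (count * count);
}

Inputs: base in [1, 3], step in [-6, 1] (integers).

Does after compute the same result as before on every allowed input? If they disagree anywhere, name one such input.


This is a faithful refactor — loop structure differs; also local variable names differ; also min/max/abs usage differs; also statement counts differ; also constant usage differs; also arithmetic usage differs, but the computed results match everywhere.
Tracing base=2, step=-1: before: total = 1; (abs(total) == (4 - total)) -> false; count = 1; [idx=-2]; count = 1; [turn=0]; count = 0; [turn=1]; count = -1; [turn=2]; count = -2; [idx=-1]; count = -2; [turn=0]; count = -3; [turn=1]; count = -4; [turn=2]; count = -5; count = 2; return 4 | after: total = 1; (abs(total) == (4 - total)) -> false; count = 1; count = 1; [turn=0]; count = 0; [turn=1]; count = -1; [turn=2]; count = -2; count = -2; [turn=0]; shift = 4; count = -3; [turn=1]; shift = 4; count = -4; [turn=2]; shift = 4; count = -5; count = 2; return 4 — matching result 4.
Checked all 24 inputs in the declared domain: the outputs agree on every one.
verdict: equivalent


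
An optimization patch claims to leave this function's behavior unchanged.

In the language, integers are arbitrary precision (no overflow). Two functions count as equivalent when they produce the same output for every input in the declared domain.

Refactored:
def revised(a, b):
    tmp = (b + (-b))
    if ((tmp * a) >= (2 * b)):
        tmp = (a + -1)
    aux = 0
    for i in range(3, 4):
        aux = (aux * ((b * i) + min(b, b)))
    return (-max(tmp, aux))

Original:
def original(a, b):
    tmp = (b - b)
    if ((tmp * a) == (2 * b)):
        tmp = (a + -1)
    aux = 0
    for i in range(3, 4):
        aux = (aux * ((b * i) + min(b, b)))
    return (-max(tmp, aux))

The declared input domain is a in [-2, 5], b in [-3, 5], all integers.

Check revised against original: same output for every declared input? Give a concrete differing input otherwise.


Run the pair on a=2, b=-3.
original: tmp = 0; ((tmp * a) == (2 * b)) -> false; aux = 0; [i=3]; aux = 0; return 0
revised: tmp = 0; ((tmp * a) >= (2 * b)) -> true; tmp = 1; aux = 0; [i=3]; aux = 0; return -1
0 and -1 differ, so these are not the same function on this domain.
verdict: not equivalent; witness: a=2, b=-3


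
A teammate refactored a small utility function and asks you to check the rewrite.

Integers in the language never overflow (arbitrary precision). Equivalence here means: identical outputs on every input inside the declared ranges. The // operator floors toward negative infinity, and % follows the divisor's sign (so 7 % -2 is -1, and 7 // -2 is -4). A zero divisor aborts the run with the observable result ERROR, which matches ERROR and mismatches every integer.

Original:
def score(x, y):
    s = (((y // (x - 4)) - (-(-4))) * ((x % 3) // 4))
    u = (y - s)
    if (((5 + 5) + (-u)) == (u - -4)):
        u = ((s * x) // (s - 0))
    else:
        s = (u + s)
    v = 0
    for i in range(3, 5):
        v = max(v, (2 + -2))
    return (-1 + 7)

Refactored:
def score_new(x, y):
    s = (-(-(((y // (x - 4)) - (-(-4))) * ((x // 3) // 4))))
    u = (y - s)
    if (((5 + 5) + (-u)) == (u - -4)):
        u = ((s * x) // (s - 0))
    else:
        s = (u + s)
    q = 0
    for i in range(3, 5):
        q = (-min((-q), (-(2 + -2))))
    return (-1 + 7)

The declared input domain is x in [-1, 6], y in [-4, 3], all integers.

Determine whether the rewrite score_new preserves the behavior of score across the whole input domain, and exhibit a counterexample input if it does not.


Take x=-1, y=3.
score: s := 0 | u := 3 | (((5 + 5) + (-u)) == (u - -4)): true | divide-by-zero, output ERROR
score_new: s := 5 | u := -2 | (((5 + 5) + (-u)) == (u - -4)): false | s := 3 | q := 0 | iter i=3: | q := 0 | iter i=4: | q := 0 | result 6
ERROR != 6, so the rewrite changes behavior.
verdict: not equivalent; witness: x=-1, y=3


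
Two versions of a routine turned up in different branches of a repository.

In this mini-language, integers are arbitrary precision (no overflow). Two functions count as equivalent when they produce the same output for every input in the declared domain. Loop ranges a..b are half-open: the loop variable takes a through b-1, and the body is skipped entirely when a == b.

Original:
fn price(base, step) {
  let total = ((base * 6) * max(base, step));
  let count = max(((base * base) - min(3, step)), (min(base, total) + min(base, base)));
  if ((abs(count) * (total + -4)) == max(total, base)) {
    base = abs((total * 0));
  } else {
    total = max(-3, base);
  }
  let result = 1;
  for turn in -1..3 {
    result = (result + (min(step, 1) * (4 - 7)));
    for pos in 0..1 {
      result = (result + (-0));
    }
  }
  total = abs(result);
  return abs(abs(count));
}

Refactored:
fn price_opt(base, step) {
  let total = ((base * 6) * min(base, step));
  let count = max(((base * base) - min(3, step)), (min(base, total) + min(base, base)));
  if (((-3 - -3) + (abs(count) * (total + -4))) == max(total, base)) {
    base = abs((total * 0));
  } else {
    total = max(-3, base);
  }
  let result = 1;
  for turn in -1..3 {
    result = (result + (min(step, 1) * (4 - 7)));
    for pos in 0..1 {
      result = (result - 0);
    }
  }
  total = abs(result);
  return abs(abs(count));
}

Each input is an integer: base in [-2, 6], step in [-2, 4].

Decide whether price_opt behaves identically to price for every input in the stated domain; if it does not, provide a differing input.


Consider the input base=1, step=0.
price: total = 6; count = 2; ((abs(count) * (total + -4)) == max(total, base)) -> false; total = 1; result = 1; [turn=-1]; result = 1; [pos=0]; result = 1; [turn=0]; result = 1; [pos=0]; result = 1; [turn=1]; result = 1; [pos=0]; result = 1; [turn=2]; result = 1; [pos=0]; result = 1; total = 1; return 2
price_opt: total = 0; count = 1; (((-3 - -3) + (abs(count) * (total + -4))) == max(total, base)) -> false; total = 1; result = 1; [turn=-1]; result = 1; [pos=0]; result = 1; [turn=0]; result = 1; [pos=0]; result = 1; [turn=1]; result = 1; [pos=0]; result = 1; [turn=2]; result = 1; [pos=0]; result = 1; total = 1; return 1
2 and 1 differ, so these are not the same function on this domain.
verdict: not equivalent; witness: base=1, step=0


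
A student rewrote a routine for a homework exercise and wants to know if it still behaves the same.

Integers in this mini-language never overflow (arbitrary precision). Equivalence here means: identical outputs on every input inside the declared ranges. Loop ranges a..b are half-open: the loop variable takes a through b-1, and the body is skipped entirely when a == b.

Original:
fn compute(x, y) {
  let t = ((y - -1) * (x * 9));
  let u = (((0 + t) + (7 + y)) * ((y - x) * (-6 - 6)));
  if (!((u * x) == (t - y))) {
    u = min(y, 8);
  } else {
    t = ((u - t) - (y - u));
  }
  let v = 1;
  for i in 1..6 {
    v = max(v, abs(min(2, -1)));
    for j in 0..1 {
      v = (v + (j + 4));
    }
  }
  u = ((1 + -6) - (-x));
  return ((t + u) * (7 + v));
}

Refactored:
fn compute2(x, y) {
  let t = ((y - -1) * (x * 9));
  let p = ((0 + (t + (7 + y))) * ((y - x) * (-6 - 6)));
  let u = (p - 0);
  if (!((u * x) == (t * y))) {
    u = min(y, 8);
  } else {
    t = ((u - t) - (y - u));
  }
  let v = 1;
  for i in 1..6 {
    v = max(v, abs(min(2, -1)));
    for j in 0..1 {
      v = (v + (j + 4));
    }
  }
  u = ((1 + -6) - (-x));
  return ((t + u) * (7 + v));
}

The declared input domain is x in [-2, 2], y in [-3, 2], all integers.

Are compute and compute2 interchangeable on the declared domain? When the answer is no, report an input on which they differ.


These are not equivalent — on x=-1, y=-1 the outputs split (-168 vs -140).
compute: t=0, then u=0, then (!((u * x) == (t - y))) is true, then u=-1, then v=1, then (i=1), then v=1, then (j=0), then v=5, then (i=2), then v=5, then (j=0), then v=9, then (i=3), then v=9, then (j=0), then v=13, then (i=4), then v=13, then (j=0), then v=17, then (i=5), then v=17, then (j=0), then v=21, then u=-6, then returns -168
compute2: t=0, then p=0, then u=0, then (!((u * x) == (t * y))) is false, then t=1, then v=1, then (i=1), then v=1, then (j=0), then v=5, then (i=2), then v=5, then (j=0), then v=9, then (i=3), then v=9, then (j=0), then v=13, then (i=4), then v=13, then (j=0), then v=17, then (i=5), then v=17, then (j=0), then v=21, then u=-6, then returns -140
verdict: not equivalent; witness: x=-1, y=-1
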